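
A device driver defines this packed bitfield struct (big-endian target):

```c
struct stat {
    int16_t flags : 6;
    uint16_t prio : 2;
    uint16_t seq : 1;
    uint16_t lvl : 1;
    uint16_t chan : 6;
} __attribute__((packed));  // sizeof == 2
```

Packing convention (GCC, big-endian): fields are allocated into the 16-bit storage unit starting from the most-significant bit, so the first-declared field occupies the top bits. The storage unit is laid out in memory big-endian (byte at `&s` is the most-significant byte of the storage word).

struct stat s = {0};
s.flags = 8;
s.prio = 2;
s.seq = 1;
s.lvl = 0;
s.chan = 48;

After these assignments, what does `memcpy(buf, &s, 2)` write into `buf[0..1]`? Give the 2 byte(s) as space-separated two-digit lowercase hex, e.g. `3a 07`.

flags (6b) val=8 bits=0x8 at bit 10: 0x2000
prio (2b) val=2 bits=0x2 at bit 8: 0x2200
seq (1b) val=1 bits=0x1 at bit 7: 0x2280
lvl (1b) val=0 bits=0x0 at bit 6: 0x2280
chan (6b) val=48 bits=0x30 at bit 0: 0x22b0
word = 0x22b0 → big-endian bytes:
  [0]=0x22  [1]=0xb0

22 b0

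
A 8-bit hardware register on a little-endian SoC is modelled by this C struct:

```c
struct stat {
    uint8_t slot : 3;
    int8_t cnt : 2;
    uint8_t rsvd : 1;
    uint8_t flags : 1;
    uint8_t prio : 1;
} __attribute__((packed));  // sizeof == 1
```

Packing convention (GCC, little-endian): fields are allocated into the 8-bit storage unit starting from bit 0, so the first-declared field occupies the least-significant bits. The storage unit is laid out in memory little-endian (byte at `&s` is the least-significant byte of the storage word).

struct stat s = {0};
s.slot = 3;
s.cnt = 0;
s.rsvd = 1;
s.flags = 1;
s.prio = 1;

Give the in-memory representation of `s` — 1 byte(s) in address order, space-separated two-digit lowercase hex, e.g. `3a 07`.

slot (3b) val=3 bits=0x3 at bit 0: 0x03
cnt (2b) val=0 bits=0x0 at bit 3: 0x03
rsvd (1b) val=1 bits=0x1 at bit 5: 0x23
flags (1b) val=1 bits=0x1 at bit 6: 0x63
prio (1b) val=1 bits=0x1 at bit 7: 0xe3
word = 0xe3 → little-endian bytes:
  [0]=0xe3

e3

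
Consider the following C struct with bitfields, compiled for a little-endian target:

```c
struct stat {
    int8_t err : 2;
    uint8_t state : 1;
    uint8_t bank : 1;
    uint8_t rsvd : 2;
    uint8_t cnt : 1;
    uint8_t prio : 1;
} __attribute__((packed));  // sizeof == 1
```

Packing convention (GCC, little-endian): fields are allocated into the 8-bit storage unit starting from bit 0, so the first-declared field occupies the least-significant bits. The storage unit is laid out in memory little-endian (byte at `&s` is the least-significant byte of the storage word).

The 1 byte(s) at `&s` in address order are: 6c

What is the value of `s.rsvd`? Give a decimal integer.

[0]=0x6c (little-endian) → word 0x6c
err:2 @ bit 0 → (0x6c>>0)&0x3 = 0x0
state:1 @ bit 2 → (0x6c>>2)&0x1 = 0x1
bank:1 @ bit 3 → (0x6c>>3)&0x1 = 0x1
rsvd:2 @ bit 4 → (0x6c>>4)&0x3 = 0x2  ←
cnt:1 @ bit 6 → (0x6c>>6)&0x1 = 0x1
prio:1 @ bit 7 → (0x6c>>7)&0x1 = 0x0

2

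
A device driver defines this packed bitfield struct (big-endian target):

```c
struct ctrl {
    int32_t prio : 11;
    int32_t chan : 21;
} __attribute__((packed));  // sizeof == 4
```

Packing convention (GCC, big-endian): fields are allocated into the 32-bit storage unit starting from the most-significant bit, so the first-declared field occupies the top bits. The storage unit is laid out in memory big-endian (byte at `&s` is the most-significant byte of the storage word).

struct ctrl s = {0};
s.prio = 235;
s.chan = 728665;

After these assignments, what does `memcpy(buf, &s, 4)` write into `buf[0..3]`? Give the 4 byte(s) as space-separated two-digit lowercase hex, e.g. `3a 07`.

1d 6b 1e 59

prio:11 = 235 → 0xeb << 21 → word 0x1d600000
chan:21 = 728665 → 0xb1e59 << 0 → word 0x1d6b1e59
word = 0x1d6b1e59 → big-endian bytes:
  [0]=0x1d  [1]=0x6b  [2]=0x1e  [3]=0x59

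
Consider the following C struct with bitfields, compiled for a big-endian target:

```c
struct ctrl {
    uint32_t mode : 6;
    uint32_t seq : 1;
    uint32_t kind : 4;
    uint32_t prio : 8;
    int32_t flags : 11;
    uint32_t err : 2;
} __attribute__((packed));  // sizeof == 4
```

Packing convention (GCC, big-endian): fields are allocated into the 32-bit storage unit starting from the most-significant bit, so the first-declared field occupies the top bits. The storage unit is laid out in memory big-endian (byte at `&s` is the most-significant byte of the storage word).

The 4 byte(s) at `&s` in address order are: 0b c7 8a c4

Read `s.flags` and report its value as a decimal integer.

689

[0]=0x0b [1]=0xc7 [2]=0x8a [3]=0xc4 (big-endian) → word 0x0bc78ac4
mode [26+:6] = (word>>26) & 0x3f = 2
seq [25+:1] = (word>>25) & 0x1 = 1
kind [21+:4] = (word>>21) & 0xf = 14
prio [13+:8] = (word>>13) & 0xff = 60
flags [2+:11] = (word>>2) & 0x7ff = 689  ←
err [0+:2] = (word>>0) & 0x3 = 0
flags signed 11b, MSB=0: value = 689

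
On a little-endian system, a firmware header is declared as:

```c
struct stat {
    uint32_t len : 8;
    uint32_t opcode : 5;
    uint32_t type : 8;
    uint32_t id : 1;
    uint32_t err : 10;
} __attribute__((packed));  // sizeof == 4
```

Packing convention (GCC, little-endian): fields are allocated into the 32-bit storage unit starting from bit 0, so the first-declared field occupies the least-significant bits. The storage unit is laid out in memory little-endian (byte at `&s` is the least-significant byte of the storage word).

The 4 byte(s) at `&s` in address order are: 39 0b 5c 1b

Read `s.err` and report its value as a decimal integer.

109

[0]=0x39 [1]=0x0b [2]=0x5c [3]=0x1b (little-endian) → word 0x1b5c0b39
len [0+:8] = (word>>0) & 0xff = 57
opcode [8+:5] = (word>>8) & 0x1f = 11
type [13+:8] = (word>>13) & 0xff = 224
id [21+:1] = (word>>21) & 0x1 = 0
err [22+:10] = (word>>22) & 0x3ff = 109  ←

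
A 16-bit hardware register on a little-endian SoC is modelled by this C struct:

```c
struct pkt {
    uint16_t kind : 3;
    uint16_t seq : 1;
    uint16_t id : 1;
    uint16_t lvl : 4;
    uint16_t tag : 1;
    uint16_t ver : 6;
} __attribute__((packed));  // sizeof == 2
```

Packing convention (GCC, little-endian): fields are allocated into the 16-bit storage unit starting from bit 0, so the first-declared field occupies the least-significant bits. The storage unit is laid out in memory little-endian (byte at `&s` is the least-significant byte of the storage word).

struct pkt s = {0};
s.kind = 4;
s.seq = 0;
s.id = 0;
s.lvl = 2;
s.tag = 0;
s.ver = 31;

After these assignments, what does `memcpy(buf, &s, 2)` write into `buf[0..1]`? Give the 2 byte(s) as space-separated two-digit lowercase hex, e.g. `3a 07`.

44 7c

kind (3b) val=4 bits=0x4 at bit 0: 0x0004
seq (1b) val=0 bits=0x0 at bit 3: 0x0004
id (1b) val=0 bits=0x0 at bit 4: 0x0004
lvl (4b) val=2 bits=0x2 at bit 5: 0x0044
tag (1b) val=0 bits=0x0 at bit 9: 0x0044
ver (6b) val=31 bits=0x1f at bit 10: 0x7c44
word = 0x7c44 → little-endian bytes:
  [0]=0x44  [1]=0x7c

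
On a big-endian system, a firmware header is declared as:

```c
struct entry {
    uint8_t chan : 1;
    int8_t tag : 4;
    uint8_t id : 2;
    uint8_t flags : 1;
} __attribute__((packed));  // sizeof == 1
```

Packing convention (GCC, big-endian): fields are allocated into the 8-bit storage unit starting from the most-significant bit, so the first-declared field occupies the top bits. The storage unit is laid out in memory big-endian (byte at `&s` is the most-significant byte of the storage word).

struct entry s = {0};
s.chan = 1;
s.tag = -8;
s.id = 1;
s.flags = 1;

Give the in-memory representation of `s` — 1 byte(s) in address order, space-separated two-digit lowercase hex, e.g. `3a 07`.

chan (1b) val=1 bits=0x1 at bit 7: 0x80
tag (4b) val=-8 bits=0x8 at bit 3: 0xc0
id (2b) val=1 bits=0x1 at bit 1: 0xc2
flags (1b) val=1 bits=0x1 at bit 0: 0xc3
word = 0xc3 → big-endian bytes:
  [0]=0xc3

c3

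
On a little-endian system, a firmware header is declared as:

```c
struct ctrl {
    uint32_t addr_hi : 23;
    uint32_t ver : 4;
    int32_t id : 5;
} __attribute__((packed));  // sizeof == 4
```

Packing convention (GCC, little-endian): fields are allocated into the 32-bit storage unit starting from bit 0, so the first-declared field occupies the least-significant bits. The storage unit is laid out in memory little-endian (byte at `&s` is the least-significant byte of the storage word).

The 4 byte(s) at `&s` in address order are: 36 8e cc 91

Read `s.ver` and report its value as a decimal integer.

3

[0]=0x36 [1]=0x8e [2]=0xcc [3]=0x91 (little-endian) → word 0x91cc8e36
addr_hi:23 @ bit 0 → (0x91cc8e36>>0)&0x7fffff = 0x4c8e36
ver:4 @ bit 23 → (0x91cc8e36>>23)&0xf = 0x3  ←
id:5 @ bit 27 → (0x91cc8e36>>27)&0x1f = 0x12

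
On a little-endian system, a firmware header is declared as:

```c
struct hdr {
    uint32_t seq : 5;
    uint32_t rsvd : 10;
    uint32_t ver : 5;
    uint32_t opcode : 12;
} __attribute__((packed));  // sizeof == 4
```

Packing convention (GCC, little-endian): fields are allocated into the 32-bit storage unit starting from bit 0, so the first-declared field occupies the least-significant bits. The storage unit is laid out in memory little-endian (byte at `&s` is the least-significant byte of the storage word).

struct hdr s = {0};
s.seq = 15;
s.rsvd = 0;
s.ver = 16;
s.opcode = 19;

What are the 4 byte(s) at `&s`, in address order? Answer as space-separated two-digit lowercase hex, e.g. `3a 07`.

0f 00 38 01

[0+:5] seq=15 & 0x1f = 0xf; word=0x0000000f
[5+:10] rsvd=0 & 0x3ff = 0x0; word=0x0000000f
[15+:5] ver=16 & 0x1f = 0x10; word=0x0008000f
[20+:12] opcode=19 & 0xfff = 0x13; word=0x0138000f
word = 0x0138000f → little-endian bytes:
  [0]=0x0f  [1]=0x00  [2]=0x38  [3]=0x01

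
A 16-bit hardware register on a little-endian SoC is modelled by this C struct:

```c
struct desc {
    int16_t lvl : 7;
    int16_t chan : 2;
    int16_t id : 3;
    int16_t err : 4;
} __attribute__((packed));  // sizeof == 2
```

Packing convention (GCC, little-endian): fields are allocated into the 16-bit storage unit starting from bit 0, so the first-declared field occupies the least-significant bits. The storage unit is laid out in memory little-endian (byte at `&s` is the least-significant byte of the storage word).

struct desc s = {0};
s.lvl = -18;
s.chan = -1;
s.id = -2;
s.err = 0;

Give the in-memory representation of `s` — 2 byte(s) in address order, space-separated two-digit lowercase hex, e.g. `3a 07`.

[0+:7] lvl=-18 & 0x7f = 0x6e; word=0x006e
[7+:2] chan=-1 & 0x3 = 0x3; word=0x01ee
[9+:3] id=-2 & 0x7 = 0x6; word=0x0dee
[12+:4] err=0 & 0xf = 0x0; word=0x0dee
word = 0x0dee → little-endian bytes:
  [0]=0xee  [1]=0x0d

ee 0d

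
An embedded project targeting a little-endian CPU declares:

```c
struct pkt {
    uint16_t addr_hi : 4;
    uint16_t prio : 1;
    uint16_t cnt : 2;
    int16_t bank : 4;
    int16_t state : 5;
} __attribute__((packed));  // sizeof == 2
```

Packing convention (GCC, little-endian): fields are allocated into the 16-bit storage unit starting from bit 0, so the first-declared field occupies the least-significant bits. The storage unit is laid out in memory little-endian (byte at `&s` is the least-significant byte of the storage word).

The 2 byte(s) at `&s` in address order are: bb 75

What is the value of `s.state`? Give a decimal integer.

14

[0]=0xbb [1]=0x75 (little-endian) → word 0x75bb
addr_hi [0+:4] = (word>>0) & 0xf = 11
prio [4+:1] = (word>>4) & 0x1 = 1
cnt [5+:2] = (word>>5) & 0x3 = 1
bank [7+:4] = (word>>7) & 0xf = 11
state [11+:5] = (word>>11) & 0x1f = 14  ←
state signed 5b, MSB=0: value = 14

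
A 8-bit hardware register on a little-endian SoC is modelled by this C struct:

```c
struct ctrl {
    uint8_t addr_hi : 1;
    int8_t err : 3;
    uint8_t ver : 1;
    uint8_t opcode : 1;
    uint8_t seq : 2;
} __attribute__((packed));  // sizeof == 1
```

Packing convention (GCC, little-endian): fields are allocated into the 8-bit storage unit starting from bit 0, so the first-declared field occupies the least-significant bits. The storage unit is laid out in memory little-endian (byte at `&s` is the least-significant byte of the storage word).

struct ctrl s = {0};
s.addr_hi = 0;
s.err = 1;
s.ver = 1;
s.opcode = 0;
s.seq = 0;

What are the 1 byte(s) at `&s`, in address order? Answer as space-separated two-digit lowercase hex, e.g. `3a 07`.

[0+:1] addr_hi=0 & 0x1 = 0x0; word=0x00
[1+:3] err=1 & 0x7 = 0x1; word=0x02
[4+:1] ver=1 & 0x1 = 0x1; word=0x12
[5+:1] opcode=0 & 0x1 = 0x0; word=0x12
[6+:2] seq=0 & 0x3 = 0x0; word=0x12
word = 0x12 → little-endian bytes:
  [0]=0x12

12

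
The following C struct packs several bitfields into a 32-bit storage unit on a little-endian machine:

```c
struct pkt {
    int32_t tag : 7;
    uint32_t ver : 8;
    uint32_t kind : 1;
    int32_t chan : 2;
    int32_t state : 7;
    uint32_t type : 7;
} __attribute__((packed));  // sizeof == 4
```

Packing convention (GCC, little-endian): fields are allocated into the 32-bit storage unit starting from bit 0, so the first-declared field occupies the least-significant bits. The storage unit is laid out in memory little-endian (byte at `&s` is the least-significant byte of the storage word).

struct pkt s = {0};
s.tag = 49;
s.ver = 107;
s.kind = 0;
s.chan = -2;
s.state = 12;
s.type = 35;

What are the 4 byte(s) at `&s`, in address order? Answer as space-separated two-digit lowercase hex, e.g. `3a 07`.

b1 35 32 46

[0+:7] tag=49 & 0x7f = 0x31; word=0x00000031
[7+:8] ver=107 & 0xff = 0x6b; word=0x000035b1
[15+:1] kind=0 & 0x1 = 0x0; word=0x000035b1
[16+:2] chan=-2 & 0x3 = 0x2; word=0x000235b1
[18+:7] state=12 & 0x7f = 0xc; word=0x003235b1
[25+:7] type=35 & 0x7f = 0x23; word=0x463235b1
word = 0x463235b1 → little-endian bytes:
  [0]=0xb1  [1]=0x35  [2]=0x32  [3]=0x46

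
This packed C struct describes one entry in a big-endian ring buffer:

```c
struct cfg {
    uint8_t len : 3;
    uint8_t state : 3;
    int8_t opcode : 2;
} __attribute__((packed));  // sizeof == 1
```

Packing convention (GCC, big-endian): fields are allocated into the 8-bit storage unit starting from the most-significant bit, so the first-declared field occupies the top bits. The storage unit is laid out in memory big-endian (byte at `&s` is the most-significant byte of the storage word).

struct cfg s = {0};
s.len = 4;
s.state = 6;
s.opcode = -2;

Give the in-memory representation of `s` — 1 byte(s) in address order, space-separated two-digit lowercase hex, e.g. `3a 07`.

9a

[5+:3] len=4 & 0x7 = 0x4; word=0x80
[2+:3] state=6 & 0x7 = 0x6; word=0x98
[0+:2] opcode=-2 & 0x3 = 0x2; word=0x9a
word = 0x9a → big-endian bytes:
  [0]=0x9a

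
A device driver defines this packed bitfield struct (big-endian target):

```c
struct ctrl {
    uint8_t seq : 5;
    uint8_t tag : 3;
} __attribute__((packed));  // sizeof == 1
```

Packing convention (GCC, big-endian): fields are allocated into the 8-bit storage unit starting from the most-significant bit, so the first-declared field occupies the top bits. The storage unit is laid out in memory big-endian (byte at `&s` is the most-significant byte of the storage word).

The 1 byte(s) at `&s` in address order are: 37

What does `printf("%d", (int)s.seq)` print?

6

[0]=0x37 (big-endian) → word 0x37
seq [3+:5] = (word>>3) & 0x1f = 6  ←
tag [0+:3] = (word>>0) & 0x7 = 7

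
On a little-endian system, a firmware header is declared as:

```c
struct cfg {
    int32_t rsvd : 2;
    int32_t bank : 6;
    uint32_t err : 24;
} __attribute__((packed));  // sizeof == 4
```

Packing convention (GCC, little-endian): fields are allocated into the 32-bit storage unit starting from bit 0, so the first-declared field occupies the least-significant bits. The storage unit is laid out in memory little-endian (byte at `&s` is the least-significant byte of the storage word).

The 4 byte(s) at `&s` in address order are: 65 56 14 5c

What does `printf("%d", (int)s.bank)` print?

[0]=0x65 [1]=0x56 [2]=0x14 [3]=0x5c (little-endian) → word 0x5c145665
rsvd:2 @ bit 0 → (0x5c145665>>0)&0x3 = 0x1
bank:6 @ bit 2 → (0x5c145665>>2)&0x3f = 0x19  ←
err:24 @ bit 8 → (0x5c145665>>8)&0xffffff = 0x5c1456
bank signed 6b, MSB=0: value = 25

25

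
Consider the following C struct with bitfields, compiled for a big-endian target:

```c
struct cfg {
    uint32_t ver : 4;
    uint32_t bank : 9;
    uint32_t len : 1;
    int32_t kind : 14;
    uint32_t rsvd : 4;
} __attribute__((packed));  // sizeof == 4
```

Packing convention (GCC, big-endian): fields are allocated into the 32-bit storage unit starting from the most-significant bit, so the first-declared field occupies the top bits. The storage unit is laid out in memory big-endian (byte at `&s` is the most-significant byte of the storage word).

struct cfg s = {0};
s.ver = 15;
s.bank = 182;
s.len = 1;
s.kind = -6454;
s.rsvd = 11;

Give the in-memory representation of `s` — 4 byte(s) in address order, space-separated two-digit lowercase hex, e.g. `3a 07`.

ver (4b) val=15 bits=0xf at bit 28: 0xf0000000
bank (9b) val=182 bits=0xb6 at bit 19: 0xf5b00000
len (1b) val=1 bits=0x1 at bit 18: 0xf5b40000
kind (14b) val=-6454 bits=0x26ca at bit 4: 0xf5b66ca0
rsvd (4b) val=11 bits=0xb at bit 0: 0xf5b66cab
word = 0xf5b66cab → big-endian bytes:
  [0]=0xf5  [1]=0xb6  [2]=0x6c  [3]=0xab

f5 b6 6c ab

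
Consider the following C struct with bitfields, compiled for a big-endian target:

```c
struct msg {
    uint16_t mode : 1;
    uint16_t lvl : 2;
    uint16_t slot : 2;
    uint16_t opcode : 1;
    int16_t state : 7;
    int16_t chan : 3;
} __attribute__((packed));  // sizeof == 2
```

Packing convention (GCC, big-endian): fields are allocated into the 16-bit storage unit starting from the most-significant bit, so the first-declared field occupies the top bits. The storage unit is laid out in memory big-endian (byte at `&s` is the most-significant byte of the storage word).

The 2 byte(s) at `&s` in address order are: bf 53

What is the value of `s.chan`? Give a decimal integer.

[0]=0xbf [1]=0x53 (big-endian) → word 0xbf53
mode [15+:1] = (word>>15) & 0x1 = 1
lvl [13+:2] = (word>>13) & 0x3 = 1
slot [11+:2] = (word>>11) & 0x3 = 3
opcode [10+:1] = (word>>10) & 0x1 = 1
state [3+:7] = (word>>3) & 0x7f = 106
chan [0+:3] = (word>>0) & 0x7 = 3  ←
chan signed 3b, MSB=0: value = 3

3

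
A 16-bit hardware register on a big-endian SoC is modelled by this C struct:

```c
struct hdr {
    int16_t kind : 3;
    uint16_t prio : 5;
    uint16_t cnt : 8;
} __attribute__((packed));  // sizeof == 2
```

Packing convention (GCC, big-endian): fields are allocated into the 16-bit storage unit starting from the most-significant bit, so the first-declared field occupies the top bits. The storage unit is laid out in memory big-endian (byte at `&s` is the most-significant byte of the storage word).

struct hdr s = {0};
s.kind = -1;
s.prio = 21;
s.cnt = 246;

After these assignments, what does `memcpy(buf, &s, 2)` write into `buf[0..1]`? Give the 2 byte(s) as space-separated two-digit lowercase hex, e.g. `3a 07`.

[13+:3] kind=-1 & 0x7 = 0x7; word=0xe000
[8+:5] prio=21 & 0x1f = 0x15; word=0xf500
[0+:8] cnt=246 & 0xff = 0xf6; word=0xf5f6
word = 0xf5f6 → big-endian bytes:
  [0]=0xf5  [1]=0xf6

f5 f6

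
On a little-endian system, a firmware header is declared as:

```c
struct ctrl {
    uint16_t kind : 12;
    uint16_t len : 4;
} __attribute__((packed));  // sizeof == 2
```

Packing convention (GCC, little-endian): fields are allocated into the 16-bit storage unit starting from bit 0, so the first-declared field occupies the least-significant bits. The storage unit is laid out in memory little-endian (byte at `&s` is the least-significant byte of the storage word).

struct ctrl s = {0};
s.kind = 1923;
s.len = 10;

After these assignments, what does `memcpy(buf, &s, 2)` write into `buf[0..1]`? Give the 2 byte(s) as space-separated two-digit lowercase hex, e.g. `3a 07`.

83 a7

kind (12b) val=1923 bits=0x783 at bit 0: 0x0783
len (4b) val=10 bits=0xa at bit 12: 0xa783
word = 0xa783 → little-endian bytes:
  [0]=0x83  [1]=0xa7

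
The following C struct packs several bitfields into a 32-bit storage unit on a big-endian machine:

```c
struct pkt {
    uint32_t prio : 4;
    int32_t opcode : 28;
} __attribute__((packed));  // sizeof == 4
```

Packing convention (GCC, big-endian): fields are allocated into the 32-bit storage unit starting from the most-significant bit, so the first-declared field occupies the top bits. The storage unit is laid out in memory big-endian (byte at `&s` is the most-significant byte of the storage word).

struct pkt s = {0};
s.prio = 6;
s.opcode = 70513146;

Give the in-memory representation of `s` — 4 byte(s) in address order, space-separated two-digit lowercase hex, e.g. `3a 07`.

64 33 f1 fa

[28+:4] prio=6 & 0xf = 0x6; word=0x60000000
[0+:28] opcode=70513146 & 0xfffffff = 0x433f1fa; word=0x6433f1fa
word = 0x6433f1fa → big-endian bytes:
  [0]=0x64  [1]=0x33  [2]=0xf1  [3]=0xfa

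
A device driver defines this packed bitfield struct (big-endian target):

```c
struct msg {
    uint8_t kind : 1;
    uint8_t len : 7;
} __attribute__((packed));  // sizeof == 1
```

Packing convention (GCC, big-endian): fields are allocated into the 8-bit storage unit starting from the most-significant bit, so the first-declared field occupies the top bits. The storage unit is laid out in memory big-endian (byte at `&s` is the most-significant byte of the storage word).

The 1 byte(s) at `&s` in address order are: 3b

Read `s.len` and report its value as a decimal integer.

59

[0]=0x3b (big-endian) → word 0x3b
kind [7+:1] = (word>>7) & 0x1 = 0
len [0+:7] = (word>>0) & 0x7f = 59  ←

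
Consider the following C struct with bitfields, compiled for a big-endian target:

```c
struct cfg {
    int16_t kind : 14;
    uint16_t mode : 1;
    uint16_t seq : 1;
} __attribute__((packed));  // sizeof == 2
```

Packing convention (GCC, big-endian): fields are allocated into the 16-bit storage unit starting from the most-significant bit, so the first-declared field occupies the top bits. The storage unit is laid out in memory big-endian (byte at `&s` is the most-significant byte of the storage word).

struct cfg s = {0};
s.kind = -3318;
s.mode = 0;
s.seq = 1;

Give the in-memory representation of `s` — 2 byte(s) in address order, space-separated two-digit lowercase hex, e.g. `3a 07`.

cc 29

kind (14b) val=-3318 bits=0x330a at bit 2: 0xcc28
mode (1b) val=0 bits=0x0 at bit 1: 0xcc28
seq (1b) val=1 bits=0x1 at bit 0: 0xcc29
word = 0xcc29 → big-endian bytes:
  [0]=0xcc  [1]=0x29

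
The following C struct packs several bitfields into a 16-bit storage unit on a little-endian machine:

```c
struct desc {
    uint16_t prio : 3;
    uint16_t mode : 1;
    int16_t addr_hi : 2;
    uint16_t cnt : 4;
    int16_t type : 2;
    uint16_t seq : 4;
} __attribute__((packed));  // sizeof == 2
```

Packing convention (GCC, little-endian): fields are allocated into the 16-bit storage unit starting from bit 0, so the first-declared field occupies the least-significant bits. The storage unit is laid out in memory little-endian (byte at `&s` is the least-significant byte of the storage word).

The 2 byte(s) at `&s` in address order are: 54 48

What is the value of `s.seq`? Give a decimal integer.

[0]=0x54 [1]=0x48 (little-endian) → word 0x4854
prio [0+:3] = (word>>0) & 0x7 = 4
mode [3+:1] = (word>>3) & 0x1 = 0
addr_hi [4+:2] = (word>>4) & 0x3 = 1
cnt [6+:4] = (word>>6) & 0xf = 1
type [10+:2] = (word>>10) & 0x3 = 2
seq [12+:4] = (word>>12) & 0xf = 4  ←

4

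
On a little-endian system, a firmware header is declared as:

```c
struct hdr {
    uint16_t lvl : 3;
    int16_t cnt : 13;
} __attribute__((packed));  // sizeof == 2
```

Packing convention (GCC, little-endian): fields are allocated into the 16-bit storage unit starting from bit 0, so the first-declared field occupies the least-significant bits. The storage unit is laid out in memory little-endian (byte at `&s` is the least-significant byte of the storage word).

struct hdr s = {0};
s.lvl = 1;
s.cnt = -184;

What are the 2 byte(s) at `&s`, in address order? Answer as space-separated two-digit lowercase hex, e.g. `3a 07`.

41 fa

lvl (3b) val=1 bits=0x1 at bit 0: 0x0001
cnt (13b) val=-184 bits=0x1f48 at bit 3: 0xfa41
word = 0xfa41 → little-endian bytes:
  [0]=0x41  [1]=0xfa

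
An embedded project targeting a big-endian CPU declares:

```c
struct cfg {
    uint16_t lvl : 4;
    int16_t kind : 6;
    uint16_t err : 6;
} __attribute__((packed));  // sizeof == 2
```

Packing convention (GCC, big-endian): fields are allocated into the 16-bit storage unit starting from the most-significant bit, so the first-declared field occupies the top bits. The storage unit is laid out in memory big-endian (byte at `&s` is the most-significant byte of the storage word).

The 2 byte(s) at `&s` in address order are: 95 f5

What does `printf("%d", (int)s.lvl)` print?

9

[0]=0x95 [1]=0xf5 (big-endian) → word 0x95f5
lvl:4 @ bit 12 → (0x95f5>>12)&0xf = 0x9  ←
kind:6 @ bit 6 → (0x95f5>>6)&0x3f = 0x17
err:6 @ bit 0 → (0x95f5>>0)&0x3f = 0x35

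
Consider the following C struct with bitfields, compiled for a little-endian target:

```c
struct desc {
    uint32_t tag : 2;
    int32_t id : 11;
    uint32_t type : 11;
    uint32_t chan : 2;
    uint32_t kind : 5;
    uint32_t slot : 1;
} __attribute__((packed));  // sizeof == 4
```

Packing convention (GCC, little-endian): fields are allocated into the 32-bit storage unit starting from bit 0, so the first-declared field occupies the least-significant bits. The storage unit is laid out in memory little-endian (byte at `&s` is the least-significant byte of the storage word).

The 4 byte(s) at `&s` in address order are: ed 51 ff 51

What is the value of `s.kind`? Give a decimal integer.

20

[0]=0xed [1]=0x51 [2]=0xff [3]=0x51 (little-endian) → word 0x51ff51ed
tag [0+:2] = (word>>0) & 0x3 = 1
id [2+:11] = (word>>2) & 0x7ff = 1147
type [13+:11] = (word>>13) & 0x7ff = 2042
chan [24+:2] = (word>>24) & 0x3 = 1
kind [26+:5] = (word>>26) & 0x1f = 20  ←
slot [31+:1] = (word>>31) & 0x1 = 0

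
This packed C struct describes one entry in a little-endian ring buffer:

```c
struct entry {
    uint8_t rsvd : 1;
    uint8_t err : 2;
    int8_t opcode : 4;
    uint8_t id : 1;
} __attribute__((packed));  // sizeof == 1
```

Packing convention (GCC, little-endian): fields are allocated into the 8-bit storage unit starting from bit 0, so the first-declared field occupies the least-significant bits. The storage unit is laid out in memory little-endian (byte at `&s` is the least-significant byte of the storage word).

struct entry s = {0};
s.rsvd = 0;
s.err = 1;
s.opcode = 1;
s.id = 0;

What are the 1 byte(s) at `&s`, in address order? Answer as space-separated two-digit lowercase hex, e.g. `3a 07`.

[0+:1] rsvd=0 & 0x1 = 0x0; word=0x00
[1+:2] err=1 & 0x3 = 0x1; word=0x02
[3+:4] opcode=1 & 0xf = 0x1; word=0x0a
[7+:1] id=0 & 0x1 = 0x0; word=0x0a
word = 0x0a → little-endian bytes:
  [0]=0x0a

0a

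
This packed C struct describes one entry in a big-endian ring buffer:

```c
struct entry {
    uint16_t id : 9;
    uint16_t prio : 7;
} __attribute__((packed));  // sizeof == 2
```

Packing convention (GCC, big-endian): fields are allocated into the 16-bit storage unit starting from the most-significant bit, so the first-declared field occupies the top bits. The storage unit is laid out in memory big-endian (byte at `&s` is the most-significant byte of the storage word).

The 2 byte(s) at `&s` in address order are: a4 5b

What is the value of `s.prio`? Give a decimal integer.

[0]=0xa4 [1]=0x5b (big-endian) → word 0xa45b
id:9 @ bit 7 → (0xa45b>>7)&0x1ff = 0x148
prio:7 @ bit 0 → (0xa45b>>0)&0x7f = 0x5b  ←

91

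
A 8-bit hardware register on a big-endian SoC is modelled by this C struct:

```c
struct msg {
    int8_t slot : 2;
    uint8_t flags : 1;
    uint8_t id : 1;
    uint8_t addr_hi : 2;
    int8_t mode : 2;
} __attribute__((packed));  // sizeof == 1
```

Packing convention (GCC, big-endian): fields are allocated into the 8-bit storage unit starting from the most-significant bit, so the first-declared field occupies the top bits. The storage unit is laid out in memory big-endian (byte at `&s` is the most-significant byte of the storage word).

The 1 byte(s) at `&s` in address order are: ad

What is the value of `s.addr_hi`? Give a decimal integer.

[0]=0xad (big-endian) → word 0xad
slot:2 @ bit 6 → (0xad>>6)&0x3 = 0x2
flags:1 @ bit 5 → (0xad>>5)&0x1 = 0x1
id:1 @ bit 4 → (0xad>>4)&0x1 = 0x0
addr_hi:2 @ bit 2 → (0xad>>2)&0x3 = 0x3  ←
mode:2 @ bit 0 → (0xad>>0)&0x3 = 0x1

3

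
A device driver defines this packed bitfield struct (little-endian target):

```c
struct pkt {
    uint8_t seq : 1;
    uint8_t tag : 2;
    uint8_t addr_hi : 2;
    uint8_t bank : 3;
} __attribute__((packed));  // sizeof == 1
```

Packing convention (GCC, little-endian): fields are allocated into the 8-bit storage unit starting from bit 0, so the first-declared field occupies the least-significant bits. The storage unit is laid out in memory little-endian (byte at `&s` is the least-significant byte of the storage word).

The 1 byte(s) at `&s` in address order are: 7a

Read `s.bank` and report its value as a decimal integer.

3

[0]=0x7a (little-endian) → word 0x7a
seq:1 @ bit 0 → (0x7a>>0)&0x1 = 0x0
tag:2 @ bit 1 → (0x7a>>1)&0x3 = 0x1
addr_hi:2 @ bit 3 → (0x7a>>3)&0x3 = 0x3
bank:3 @ bit 5 → (0x7a>>5)&0x7 = 0x3  ←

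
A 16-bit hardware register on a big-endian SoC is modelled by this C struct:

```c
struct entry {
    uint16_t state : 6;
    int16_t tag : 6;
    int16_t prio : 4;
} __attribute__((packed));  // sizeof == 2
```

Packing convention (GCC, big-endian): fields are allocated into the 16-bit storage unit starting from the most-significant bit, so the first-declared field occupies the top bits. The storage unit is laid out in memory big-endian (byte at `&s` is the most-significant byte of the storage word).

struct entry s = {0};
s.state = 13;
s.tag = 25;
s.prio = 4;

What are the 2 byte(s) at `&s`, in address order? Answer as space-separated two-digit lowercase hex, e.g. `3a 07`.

35 94

[10+:6] state=13 & 0x3f = 0xd; word=0x3400
[4+:6] tag=25 & 0x3f = 0x19; word=0x3590
[0+:4] prio=4 & 0xf = 0x4; word=0x3594
word = 0x3594 → big-endian bytes:
  [0]=0x35  [1]=0x94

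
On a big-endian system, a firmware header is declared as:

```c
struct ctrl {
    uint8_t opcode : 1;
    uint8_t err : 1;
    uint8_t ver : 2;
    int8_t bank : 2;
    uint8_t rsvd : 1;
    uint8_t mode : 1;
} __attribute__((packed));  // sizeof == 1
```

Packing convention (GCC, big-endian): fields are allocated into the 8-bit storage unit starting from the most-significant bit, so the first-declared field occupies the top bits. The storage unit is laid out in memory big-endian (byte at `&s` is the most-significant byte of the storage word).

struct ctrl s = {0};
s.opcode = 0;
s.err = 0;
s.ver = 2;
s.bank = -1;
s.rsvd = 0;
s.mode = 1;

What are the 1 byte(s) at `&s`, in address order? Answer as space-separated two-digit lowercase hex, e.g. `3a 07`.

2d

opcode (1b) val=0 bits=0x0 at bit 7: 0x00
err (1b) val=0 bits=0x0 at bit 6: 0x00
ver (2b) val=2 bits=0x2 at bit 4: 0x20
bank (2b) val=-1 bits=0x3 at bit 2: 0x2c
rsvd (1b) val=0 bits=0x0 at bit 1: 0x2c
mode (1b) val=1 bits=0x1 at bit 0: 0x2d
word = 0x2d → big-endian bytes:
  [0]=0x2d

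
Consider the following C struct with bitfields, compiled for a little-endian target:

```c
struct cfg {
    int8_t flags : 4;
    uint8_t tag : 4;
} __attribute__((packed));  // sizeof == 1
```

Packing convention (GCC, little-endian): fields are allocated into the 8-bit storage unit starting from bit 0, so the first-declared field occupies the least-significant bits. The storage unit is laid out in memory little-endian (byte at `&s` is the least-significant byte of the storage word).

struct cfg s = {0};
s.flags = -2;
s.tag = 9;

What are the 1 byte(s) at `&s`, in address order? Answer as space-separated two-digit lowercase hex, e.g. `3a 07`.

9e

flags:4 = -2 → 0xe << 0 → word 0x0e
tag:4 = 9 → 0x9 << 4 → word 0x9e
word = 0x9e → little-endian bytes:
  [0]=0x9e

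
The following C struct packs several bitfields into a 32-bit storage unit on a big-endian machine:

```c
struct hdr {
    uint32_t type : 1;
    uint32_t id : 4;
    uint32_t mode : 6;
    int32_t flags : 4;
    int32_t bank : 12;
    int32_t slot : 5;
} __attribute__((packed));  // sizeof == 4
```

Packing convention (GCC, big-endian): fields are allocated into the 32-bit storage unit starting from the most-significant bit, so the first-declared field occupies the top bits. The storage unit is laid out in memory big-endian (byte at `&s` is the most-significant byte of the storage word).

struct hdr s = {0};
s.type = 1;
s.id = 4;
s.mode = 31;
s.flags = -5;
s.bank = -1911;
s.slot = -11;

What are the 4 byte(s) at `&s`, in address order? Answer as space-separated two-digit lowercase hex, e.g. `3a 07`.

type:1 = 1 → 0x1 << 31 → word 0x80000000
id:4 = 4 → 0x4 << 27 → word 0xa0000000
mode:6 = 31 → 0x1f << 21 → word 0xa3e00000
flags:4 = -5 → 0xb << 17 → word 0xa3f60000
bank:12 = -1911 → 0x889 << 5 → word 0xa3f71120
slot:5 = -11 → 0x15 << 0 → word 0xa3f71135
word = 0xa3f71135 → big-endian bytes:
  [0]=0xa3  [1]=0xf7  [2]=0x11  [3]=0x35

a3 f7 11 35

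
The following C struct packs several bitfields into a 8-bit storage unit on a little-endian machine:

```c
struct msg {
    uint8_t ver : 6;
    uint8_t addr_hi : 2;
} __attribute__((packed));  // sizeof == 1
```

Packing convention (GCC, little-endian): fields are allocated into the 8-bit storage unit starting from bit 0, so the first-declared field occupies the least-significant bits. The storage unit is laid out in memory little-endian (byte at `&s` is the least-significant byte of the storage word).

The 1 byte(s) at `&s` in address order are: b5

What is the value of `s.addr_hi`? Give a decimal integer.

2

[0]=0xb5 (little-endian) → word 0xb5
ver:6 @ bit 0 → (0xb5>>0)&0x3f = 0x35
addr_hi:2 @ bit 6 → (0xb5>>6)&0x3 = 0x2  ←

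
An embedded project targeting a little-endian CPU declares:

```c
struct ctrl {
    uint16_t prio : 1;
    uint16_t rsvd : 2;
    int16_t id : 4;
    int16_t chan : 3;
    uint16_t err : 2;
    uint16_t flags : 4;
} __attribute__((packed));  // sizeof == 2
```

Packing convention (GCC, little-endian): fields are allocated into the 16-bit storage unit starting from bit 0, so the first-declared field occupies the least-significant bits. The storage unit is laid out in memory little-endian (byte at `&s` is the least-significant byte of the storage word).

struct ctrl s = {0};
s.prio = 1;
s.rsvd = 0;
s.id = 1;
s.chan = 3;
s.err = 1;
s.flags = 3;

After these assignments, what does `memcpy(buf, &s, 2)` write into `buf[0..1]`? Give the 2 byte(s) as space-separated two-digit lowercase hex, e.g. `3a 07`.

89 35

prio:1 = 1 → 0x1 << 0 → word 0x0001
rsvd:2 = 0 → 0x0 << 1 → word 0x0001
id:4 = 1 → 0x1 << 3 → word 0x0009
chan:3 = 3 → 0x3 << 7 → word 0x0189
err:2 = 1 → 0x1 << 10 → word 0x0589
flags:4 = 3 → 0x3 << 12 → word 0x3589
word = 0x3589 → little-endian bytes:
  [0]=0x89  [1]=0x35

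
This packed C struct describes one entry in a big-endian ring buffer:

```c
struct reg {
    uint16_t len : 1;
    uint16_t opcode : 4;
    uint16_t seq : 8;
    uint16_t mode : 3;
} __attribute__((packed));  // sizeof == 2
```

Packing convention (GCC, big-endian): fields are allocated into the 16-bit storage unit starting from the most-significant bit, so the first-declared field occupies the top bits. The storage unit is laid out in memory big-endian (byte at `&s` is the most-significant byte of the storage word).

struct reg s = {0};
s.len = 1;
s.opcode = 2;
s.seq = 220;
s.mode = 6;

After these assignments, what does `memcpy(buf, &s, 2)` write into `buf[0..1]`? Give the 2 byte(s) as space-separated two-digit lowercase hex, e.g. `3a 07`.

96 e6

[15+:1] len=1 & 0x1 = 0x1; word=0x8000
[11+:4] opcode=2 & 0xf = 0x2; word=0x9000
[3+:8] seq=220 & 0xff = 0xdc; word=0x96e0
[0+:3] mode=6 & 0x7 = 0x6; word=0x96e6
word = 0x96e6 → big-endian bytes:
  [0]=0x96  [1]=0xe6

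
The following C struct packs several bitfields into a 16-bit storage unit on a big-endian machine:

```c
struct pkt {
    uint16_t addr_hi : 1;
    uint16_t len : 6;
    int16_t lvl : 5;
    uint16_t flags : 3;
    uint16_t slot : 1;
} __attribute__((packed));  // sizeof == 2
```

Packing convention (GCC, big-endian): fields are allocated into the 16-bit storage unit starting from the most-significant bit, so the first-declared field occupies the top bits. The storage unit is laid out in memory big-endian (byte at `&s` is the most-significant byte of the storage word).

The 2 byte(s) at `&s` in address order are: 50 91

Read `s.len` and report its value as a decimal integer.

[0]=0x50 [1]=0x91 (big-endian) → word 0x5091
addr_hi:1 @ bit 15 → (0x5091>>15)&0x1 = 0x0
len:6 @ bit 9 → (0x5091>>9)&0x3f = 0x28  ←
lvl:5 @ bit 4 → (0x5091>>4)&0x1f = 0x9
flags:3 @ bit 1 → (0x5091>>1)&0x7 = 0x0
slot:1 @ bit 0 → (0x5091>>0)&0x1 = 0x1

40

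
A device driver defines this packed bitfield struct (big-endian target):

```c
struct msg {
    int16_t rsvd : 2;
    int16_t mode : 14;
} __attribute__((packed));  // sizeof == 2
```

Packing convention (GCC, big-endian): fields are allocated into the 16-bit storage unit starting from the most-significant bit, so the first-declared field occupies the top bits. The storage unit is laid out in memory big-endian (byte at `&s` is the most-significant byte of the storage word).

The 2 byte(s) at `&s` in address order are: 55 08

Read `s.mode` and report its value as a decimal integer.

[0]=0x55 [1]=0x08 (big-endian) → word 0x5508
rsvd [14+:2] = (word>>14) & 0x3 = 1
mode [0+:14] = (word>>0) & 0x3fff = 5384  ←
mode signed 14b, MSB=0: value = 5384

5384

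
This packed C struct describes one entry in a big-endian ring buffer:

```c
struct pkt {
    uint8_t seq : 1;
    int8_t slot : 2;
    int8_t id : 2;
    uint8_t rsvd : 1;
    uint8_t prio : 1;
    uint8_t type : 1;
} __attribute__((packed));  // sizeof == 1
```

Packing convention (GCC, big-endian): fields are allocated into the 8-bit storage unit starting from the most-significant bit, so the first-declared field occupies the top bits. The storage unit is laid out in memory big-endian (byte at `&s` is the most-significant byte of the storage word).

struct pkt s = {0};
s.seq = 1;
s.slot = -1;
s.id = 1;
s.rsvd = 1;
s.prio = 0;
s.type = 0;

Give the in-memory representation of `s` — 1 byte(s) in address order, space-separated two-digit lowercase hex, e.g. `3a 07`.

ec

seq:1 = 1 → 0x1 << 7 → word 0x80
slot:2 = -1 → 0x3 << 5 → word 0xe0
id:2 = 1 → 0x1 << 3 → word 0xe8
rsvd:1 = 1 → 0x1 << 2 → word 0xec
prio:1 = 0 → 0x0 << 1 → word 0xec
type:1 = 0 → 0x0 << 0 → word 0xec
word = 0xec → big-endian bytes:
  [0]=0xec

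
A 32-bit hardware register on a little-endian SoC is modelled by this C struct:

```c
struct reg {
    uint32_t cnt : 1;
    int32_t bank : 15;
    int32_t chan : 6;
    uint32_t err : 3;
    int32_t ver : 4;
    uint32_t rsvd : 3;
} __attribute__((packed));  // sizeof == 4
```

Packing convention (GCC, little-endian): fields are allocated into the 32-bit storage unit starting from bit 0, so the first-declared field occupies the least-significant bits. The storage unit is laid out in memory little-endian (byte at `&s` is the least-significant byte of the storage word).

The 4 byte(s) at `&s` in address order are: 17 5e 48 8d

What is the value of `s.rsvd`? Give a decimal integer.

4

[0]=0x17 [1]=0x5e [2]=0x48 [3]=0x8d (little-endian) → word 0x8d485e17
cnt [0+:1] = (word>>0) & 0x1 = 1
bank [1+:15] = (word>>1) & 0x7fff = 12043
chan [16+:6] = (word>>16) & 0x3f = 8
err [22+:3] = (word>>22) & 0x7 = 5
ver [25+:4] = (word>>25) & 0xf = 6
rsvd [29+:3] = (word>>29) & 0x7 = 4  ←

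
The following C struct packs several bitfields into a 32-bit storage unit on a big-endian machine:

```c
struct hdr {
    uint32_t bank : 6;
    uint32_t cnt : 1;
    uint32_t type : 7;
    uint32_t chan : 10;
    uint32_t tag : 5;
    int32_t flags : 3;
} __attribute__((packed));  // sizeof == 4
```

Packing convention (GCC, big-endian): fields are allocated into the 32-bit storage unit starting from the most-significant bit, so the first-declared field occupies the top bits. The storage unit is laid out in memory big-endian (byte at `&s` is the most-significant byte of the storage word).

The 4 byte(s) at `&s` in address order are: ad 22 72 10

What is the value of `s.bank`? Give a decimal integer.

[0]=0xad [1]=0x22 [2]=0x72 [3]=0x10 (big-endian) → word 0xad227210
bank:6 @ bit 26 → (0xad227210>>26)&0x3f = 0x2b  ←
cnt:1 @ bit 25 → (0xad227210>>25)&0x1 = 0x0
type:7 @ bit 18 → (0xad227210>>18)&0x7f = 0x48
chan:10 @ bit 8 → (0xad227210>>8)&0x3ff = 0x272
tag:5 @ bit 3 → (0xad227210>>3)&0x1f = 0x2
flags:3 @ bit 0 → (0xad227210>>0)&0x7 = 0x0

43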